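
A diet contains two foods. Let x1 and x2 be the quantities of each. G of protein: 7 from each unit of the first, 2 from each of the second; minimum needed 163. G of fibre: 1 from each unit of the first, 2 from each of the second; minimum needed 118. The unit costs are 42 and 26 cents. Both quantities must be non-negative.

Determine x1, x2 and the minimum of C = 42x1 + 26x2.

x1 = 15/2, x2 = 221/4, minimum C = 3503/2

Extreme points and C = 42x1 + 26x2:
  (0, 163/2) → C = 2119
  (118, 0) → C = 4956
  (15/2, 221/4) → C = 3503/2
The feasible region is unbounded (it extends along (0, 1), (1, 0)), but C strictly increases along every unbounded feasible direction, so there is no improving ray and the minimum is attained at a vertex.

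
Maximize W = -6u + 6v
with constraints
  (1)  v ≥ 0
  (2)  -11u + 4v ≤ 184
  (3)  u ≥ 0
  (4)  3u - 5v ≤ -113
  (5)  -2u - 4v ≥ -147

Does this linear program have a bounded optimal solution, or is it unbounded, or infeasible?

bounded optimum

Vertices and W = -6u + 6v:
  (0, 113/5) → W = 678/5
  (0, 147/4) → W = 441/2
  (283/22, 667/22) → W = 1152/11
The feasible region has finitely many vertices and no improving ray; the maximum is 441/2 at (0, 147/4).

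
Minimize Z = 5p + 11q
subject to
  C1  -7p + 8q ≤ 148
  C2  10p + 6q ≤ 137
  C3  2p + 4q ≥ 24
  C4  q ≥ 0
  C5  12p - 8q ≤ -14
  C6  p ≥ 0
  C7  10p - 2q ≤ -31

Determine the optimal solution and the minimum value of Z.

p = 0, q = 31/2, minimum Z = 341/2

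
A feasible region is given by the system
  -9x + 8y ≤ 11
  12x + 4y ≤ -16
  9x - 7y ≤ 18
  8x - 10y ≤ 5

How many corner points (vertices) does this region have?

3

Pairwise boundary intersections that survive every other constraint:
  (-43/33, -1/11)
  (-75/13, -133/26)
  (-35/38, -47/38)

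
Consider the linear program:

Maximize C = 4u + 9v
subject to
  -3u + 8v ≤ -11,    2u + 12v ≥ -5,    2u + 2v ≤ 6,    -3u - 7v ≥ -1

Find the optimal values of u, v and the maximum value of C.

Corner points and C = 4u + 9v:
  (23/13, -37/52) → C = 35/52
  (17/9, -2/3) → C = 14/9
  (47/22, -17/22) → C = 35/22

u = 47/22, v = -17/22, maximum C = 35/22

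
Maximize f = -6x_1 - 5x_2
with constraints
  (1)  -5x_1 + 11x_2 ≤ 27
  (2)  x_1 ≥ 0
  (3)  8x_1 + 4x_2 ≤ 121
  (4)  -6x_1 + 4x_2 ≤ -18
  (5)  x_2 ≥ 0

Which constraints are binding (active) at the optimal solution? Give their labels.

(4) and (5)

Vertices and f = -6x_1 - 5x_2:
  (1223/108, 821/108) → f = -11443/108
  (153/23, 126/23) → f = -1548/23
  (121/8, 0) → f = -363/4
  (3, 0) → f = -18

The maximum is at (3, 0). Substituting into each constraint, equality holds for (4) and (5); the remaining constraints have slack.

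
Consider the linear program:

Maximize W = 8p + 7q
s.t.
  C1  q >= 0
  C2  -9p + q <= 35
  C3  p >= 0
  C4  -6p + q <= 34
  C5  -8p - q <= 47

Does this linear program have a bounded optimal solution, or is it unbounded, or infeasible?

From the feasible point (0, 0), moving in the direction (1, 0) keeps every constraint satisfied while W increases without bound.

unbounded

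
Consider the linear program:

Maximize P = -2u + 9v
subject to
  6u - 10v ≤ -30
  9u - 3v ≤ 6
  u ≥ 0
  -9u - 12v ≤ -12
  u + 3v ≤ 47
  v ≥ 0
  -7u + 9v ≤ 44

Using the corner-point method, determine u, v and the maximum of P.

u = 31/10, v = 73/10, maximum P = 119/2

Vertices and P = -2u + 9v:
  (25/12, 17/4) → P = 409/12
  (0, 3) → P = 27
  (31/10, 73/10) → P = 119/2
  (0, 44/9) → P = 44

The binding constraints are 9u - 3v = 6 and -7u + 9v = 44.
Solving simultaneously gives u = 31/10, v = 73/10.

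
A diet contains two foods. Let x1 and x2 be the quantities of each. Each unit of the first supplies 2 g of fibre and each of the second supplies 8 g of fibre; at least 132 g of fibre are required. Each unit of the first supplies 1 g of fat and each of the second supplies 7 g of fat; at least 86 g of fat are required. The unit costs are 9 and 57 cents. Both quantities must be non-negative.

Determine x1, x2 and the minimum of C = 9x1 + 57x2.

Feasible corners and C = 9x1 + 57x2:
  (0, 33/2) → C = 1881/2
  (86, 0) → C = 774
  (118/3, 20/3) → C = 734
The feasible region is unbounded (it extends along (0, 1), (1, 0)), but C strictly increases along every unbounded feasible direction, so there is no improving ray and the minimum is attained at a vertex.

The binding constraints are 2x1 + 8x2 = 132 and x1 + 7x2 = 86.
Solving simultaneously gives x1 = 118/3, x2 = 20/3.

x1 = 118/3, x2 = 20/3, minimum C = 734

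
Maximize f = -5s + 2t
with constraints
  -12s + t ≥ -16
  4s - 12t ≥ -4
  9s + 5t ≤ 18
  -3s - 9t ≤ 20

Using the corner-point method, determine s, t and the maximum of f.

At the optimal vertex, 4s - 12t = -4 and -3s - 9t = 20.
Solving simultaneously gives s = -23/6, t = -17/18.

s = -23/6, t = -17/18, maximum f = 311/18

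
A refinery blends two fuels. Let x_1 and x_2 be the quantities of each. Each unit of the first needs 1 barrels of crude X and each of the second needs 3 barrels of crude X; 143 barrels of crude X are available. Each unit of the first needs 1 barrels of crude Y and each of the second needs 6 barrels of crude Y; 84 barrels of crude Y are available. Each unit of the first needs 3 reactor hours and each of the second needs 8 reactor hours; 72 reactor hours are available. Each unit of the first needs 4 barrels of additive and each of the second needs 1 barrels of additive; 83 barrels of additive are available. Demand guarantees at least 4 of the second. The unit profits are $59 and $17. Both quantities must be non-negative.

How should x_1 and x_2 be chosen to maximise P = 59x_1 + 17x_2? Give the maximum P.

x_1 = 40/3, x_2 = 4, maximum P = 2564/3

Vertices and P = 59x_1 + 17x_2:
  (0, 9) → P = 153
  (0, 4) → P = 68
  (40/3, 4) → P = 2564/3

The optimum lies where 3x_1 + 8x_2 = 72 and x_2 = 4.
Solving simultaneously gives x_1 = 40/3, x_2 = 4.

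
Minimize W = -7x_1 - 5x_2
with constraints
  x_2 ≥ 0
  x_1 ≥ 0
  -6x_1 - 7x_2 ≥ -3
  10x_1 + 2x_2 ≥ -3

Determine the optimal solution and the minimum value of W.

x_1 = 1/2, x_2 = 0, minimum W = -7/2

Corner points and W = -7x_1 - 5x_2:
  (0, 0) → W = 0
  (1/2, 0) → W = -7/2
  (0, 3/7) → W = -15/7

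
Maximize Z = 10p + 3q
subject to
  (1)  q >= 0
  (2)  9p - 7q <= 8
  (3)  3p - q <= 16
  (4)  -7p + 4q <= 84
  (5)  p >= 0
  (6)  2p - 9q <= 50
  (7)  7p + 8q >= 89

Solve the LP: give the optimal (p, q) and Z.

p = 148/5, q = 364/5, maximum Z = 2572/5

Feasible corners and Z = 10p + 3q:
  (26/3, 10) → Z = 350/3
  (687/121, 745/121) → Z = 9105/121
  (148/5, 364/5) → Z = 2572/5
  (0, 21) → Z = 63
  (0, 89/8) → Z = 267/8

The binding constraints are 3p - q = 16 and -7p + 4q = 84.
Solving simultaneously gives p = 148/5, q = 364/5.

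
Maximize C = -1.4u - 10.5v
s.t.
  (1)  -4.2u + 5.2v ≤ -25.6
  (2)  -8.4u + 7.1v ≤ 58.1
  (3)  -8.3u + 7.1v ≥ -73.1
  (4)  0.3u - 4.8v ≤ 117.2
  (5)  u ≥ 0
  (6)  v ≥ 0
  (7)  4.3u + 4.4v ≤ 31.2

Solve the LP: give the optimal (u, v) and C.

u = 128/21, v = 0, maximum C = -128/15

Extreme points and C = -1.4u - 10.5v:
  (128/21, 0) → C = -128/15
  (6872/1021, 524/1021) → C = -75614/5105
  (312/43, 0) → C = -2184/215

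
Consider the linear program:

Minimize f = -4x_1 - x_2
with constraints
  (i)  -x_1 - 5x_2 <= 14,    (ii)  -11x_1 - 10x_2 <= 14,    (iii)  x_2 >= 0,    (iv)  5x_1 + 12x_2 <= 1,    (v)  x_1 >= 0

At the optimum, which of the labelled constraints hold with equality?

(iii) and (iv)

Extreme points and f = -4x_1 - x_2:
  (1/5, 0) → f = -4/5
  (0, 0) → f = 0
  (0, 1/12) → f = -1/12

The minimum is at (1/5, 0). Substituting into each constraint, equality holds for (iii) and (iv); the remaining constraints have slack.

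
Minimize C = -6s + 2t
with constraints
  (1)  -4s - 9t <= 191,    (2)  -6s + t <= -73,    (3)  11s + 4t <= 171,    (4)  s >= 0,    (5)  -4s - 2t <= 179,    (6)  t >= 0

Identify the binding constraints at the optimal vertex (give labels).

Vertices and C = -6s + 2t:
  (463/35, 223/35) → C = -2332/35
  (73/6, 0) → C = -73
  (171/11, 0) → C = -1026/11

The minimum is at (171/11, 0). Substituting into each constraint, equality holds for (3) and (6); the remaining constraints have slack.

(3) and (6)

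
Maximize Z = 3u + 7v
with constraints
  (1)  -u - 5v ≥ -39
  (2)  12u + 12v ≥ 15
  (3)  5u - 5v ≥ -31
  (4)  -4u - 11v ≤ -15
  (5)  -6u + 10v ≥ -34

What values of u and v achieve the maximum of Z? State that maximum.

Vertices and Z = 3u + 7v:
  (4/3, 113/15) → Z = 851/15
  (14, 5) → Z = 77
  (-99/40, 149/40) → Z = 373/20
  (-5/28, 10/7) → Z = 265/28
  (262/53, -23/53) → Z = 625/53

u = 14, v = 5, maximum Z = 77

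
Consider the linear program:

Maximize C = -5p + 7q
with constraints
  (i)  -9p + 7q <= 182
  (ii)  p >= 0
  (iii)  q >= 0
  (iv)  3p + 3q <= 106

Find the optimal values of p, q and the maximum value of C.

Feasible corners and C = -5p + 7q:
  (0, 26) → C = 182
  (49/12, 125/4) → C = 595/3
  (0, 0) → C = 0
  (106/3, 0) → C = -530/3

The optimum lies where -9p + 7q = 182 and 3p + 3q = 106.
Solving simultaneously gives p = 49/12, q = 125/4.

p = 49/12, q = 125/4, maximum C = 595/3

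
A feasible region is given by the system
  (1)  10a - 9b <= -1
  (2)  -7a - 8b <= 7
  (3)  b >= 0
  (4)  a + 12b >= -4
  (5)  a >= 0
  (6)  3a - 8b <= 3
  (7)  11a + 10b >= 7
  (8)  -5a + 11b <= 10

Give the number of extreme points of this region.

4

Intersecting each pair of boundary lines and keeping only the points that satisfy every inequality leaves:
  (53/199, 81/199)
  (79/65, 19/13)
  (0, 7/10)
  (0, 10/11)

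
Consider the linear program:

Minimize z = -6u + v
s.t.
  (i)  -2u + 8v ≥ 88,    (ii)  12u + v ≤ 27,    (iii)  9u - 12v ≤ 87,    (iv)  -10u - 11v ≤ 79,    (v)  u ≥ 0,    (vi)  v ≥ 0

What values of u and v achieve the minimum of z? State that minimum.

Feasible corners and z = -6u + v:
  (64/49, 555/49) → z = 171/49
  (0, 11) → z = 11
  (0, 27) → z = 27

At the optimal vertex, -2u + 8v = 88 and 12u + v = 27.
Solving simultaneously gives u = 64/49, v = 555/49.

u = 64/49, v = 555/49, minimum z = 171/49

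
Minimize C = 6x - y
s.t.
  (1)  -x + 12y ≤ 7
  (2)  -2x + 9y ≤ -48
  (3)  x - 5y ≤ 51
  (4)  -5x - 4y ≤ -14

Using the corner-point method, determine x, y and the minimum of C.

x = 6, y = -4, minimum C = 40

Vertices and C = 6x - y:
  (213/5, 62/15) → C = 3772/15
  (647/7, 58/7) → C = 3824/7
  (6, -4) → C = 40
  (274/29, -241/29) → C = 65

The optimum lies where -2x + 9y = -48 and -5x - 4y = -14.
Solving simultaneously gives x = 6, y = -4.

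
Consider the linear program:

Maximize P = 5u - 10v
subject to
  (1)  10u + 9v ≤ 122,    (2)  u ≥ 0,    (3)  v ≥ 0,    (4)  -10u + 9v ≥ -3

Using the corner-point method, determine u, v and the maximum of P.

Extreme points and P = 5u - 10v:
  (0, 122/9) → P = -1220/9
  (25/4, 119/18) → P = -1255/36
  (0, 0) → P = 0
  (3/10, 0) → P = 3/2

u = 3/10, v = 0, maximum P = 3/2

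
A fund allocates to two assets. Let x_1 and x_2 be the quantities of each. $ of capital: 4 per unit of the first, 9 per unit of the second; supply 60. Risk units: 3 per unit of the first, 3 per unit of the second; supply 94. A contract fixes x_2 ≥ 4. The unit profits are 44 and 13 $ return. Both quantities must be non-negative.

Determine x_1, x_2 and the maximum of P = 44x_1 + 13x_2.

Feasible corners and P = 44x_1 + 13x_2:
  (0, 20/3) → P = 260/3
  (0, 4) → P = 52
  (6, 4) → P = 316

The binding constraints are 4x_1 + 9x_2 = 60 and x_2 = 4.
Solving simultaneously gives x_1 = 6, x_2 = 4.

x_1 = 6, x_2 = 4, maximum P = 316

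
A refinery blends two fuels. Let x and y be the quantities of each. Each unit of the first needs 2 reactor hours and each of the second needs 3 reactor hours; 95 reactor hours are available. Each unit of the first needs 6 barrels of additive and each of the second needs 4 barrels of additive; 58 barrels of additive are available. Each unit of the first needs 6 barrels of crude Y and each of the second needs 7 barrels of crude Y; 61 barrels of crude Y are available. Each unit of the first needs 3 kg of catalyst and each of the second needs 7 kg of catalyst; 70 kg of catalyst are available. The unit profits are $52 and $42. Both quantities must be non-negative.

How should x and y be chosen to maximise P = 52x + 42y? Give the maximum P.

x = 9, y = 1, maximum P = 510

Extreme points and P = 52x + 42y:
  (0, 0) → P = 0
  (0, 61/7) → P = 366
  (29/3, 0) → P = 1508/3
  (9, 1) → P = 510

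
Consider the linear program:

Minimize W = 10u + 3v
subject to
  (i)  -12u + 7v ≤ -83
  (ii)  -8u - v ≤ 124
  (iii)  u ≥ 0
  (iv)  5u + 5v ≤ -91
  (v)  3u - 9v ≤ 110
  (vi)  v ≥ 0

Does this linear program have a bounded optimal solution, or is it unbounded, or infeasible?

infeasible

The boundaries -12u + 7v = -83 and v = 0 meet at (83/12, 0), but that point violates 5u + 5v ≤ -91. Every candidate vertex is excluded by some other constraint, so the feasible region is empty.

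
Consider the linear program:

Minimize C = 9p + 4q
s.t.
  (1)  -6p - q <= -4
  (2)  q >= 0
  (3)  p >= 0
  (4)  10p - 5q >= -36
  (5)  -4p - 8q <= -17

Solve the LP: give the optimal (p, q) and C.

p = 15/44, q = 43/22, minimum C = 479/44

Vertices and C = 9p + 4q:
  (0, 4) → C = 16
  (15/44, 43/22) → C = 479/44
  (17/4, 0) → C = 153/4
  (0, 36/5) → C = 144/5
The feasible region is unbounded (it extends along (1, 0), (1, 2)), but C strictly increases along every unbounded feasible direction, so there is no improving ray and the minimum is attained at a vertex.

The optimum lies where -6p - q = -4 and -4p - 8q = -17.
Solving simultaneously gives p = 15/44, q = 43/22.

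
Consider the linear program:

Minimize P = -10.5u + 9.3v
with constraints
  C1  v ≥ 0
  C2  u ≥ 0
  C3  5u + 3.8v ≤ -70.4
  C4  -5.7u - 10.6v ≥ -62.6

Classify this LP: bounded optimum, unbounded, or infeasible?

The boundaries v = 0 and u = 0 meet at (0, 0), but that point violates 5u + 3.8v ≤ -70.4. Every candidate vertex is excluded by some other constraint, so the feasible region is empty.

infeasible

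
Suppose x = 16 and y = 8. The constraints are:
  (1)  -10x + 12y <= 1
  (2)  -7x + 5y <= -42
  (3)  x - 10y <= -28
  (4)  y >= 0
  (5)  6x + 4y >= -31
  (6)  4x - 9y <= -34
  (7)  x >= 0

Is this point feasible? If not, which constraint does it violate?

Constraint (6): 4x - 9y = -8, which is not ≤ -34. All other constraints are satisfied.

not feasible — violates (6)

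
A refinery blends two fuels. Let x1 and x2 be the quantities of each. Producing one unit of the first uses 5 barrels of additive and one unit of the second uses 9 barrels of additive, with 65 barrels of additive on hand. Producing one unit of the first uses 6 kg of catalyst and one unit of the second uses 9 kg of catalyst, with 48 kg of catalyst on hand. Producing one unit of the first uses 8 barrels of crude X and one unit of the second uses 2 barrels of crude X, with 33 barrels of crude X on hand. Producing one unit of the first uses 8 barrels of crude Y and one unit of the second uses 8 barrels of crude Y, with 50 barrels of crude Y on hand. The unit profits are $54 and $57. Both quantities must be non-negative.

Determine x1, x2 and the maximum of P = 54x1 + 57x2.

Feasible corners and P = 54x1 + 57x2:
  (0, 0) → P = 0
  (0, 16/3) → P = 304
  (33/8, 0) → P = 891/4
  (11/4, 7/2) → P = 348
  (41/12, 17/6) → P = 346

The binding constraints are 6x1 + 9x2 = 48 and 8x1 + 8x2 = 50.
Solving simultaneously gives x1 = 11/4, x2 = 7/2.

x1 = 11/4, x2 = 7/2, maximum P = 348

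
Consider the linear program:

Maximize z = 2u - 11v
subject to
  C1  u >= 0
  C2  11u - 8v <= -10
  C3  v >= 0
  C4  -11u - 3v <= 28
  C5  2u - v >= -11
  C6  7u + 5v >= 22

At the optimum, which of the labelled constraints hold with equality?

Extreme points and z = 2u - 11v:
  (0, 11) → z = -121
  (0, 22/5) → z = -242/5
  (42/37, 104/37) → z = -1060/37
The feasible region is unbounded (it extends along (1, 2), (8, 11)), but z strictly decreases along every unbounded feasible direction, so there is no improving ray and the maximum is attained at a vertex.

The maximum is at (42/37, 104/37). Substituting into each constraint, equality holds for C2 and C6; the remaining constraints have slack.

C2 and C6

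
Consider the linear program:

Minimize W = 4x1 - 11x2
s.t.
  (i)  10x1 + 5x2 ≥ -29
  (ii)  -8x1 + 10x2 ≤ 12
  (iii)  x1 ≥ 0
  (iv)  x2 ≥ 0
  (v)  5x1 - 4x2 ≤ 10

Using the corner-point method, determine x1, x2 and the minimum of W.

x1 = 74/9, x2 = 70/9, minimum W = -158/3

Extreme points and W = 4x1 - 11x2:
  (0, 6/5) → W = -66/5
  (74/9, 70/9) → W = -158/3
  (0, 0) → W = 0
  (2, 0) → W = 8

At the optimal vertex, -8x1 + 10x2 = 12 and 5x1 - 4x2 = 10.
Solving simultaneously gives x1 = 74/9, x2 = 70/9.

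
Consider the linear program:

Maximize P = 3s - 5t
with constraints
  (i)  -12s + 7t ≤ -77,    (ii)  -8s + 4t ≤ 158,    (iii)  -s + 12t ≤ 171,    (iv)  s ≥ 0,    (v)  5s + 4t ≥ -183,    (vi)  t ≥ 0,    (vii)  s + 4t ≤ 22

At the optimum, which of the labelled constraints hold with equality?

Corner points and P = 3s - 5t:
  (77/12, 0) → P = 77/4
  (42/5, 17/5) → P = 41/5
  (22, 0) → P = 66

The maximum is at (22, 0). Substituting into each constraint, equality holds for (vi) and (vii); the remaining constraints have slack.

(vi) and (vii)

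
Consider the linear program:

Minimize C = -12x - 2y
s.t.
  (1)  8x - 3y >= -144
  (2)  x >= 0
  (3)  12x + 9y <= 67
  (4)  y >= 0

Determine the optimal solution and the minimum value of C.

x = 67/12, y = 0, minimum C = -67

Vertices and C = -12x - 2y:
  (0, 67/9) → C = -134/9
  (0, 0) → C = 0
  (67/12, 0) → C = -67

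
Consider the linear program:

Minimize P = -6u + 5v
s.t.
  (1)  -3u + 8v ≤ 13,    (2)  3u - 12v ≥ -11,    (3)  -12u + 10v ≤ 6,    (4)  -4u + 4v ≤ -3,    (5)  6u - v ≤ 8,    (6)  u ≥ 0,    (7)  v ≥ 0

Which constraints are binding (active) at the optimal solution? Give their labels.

(5) and (7)

Corner points and P = -6u + 5v:
  (29/20, 7/10) → P = -26/5
  (3/4, 0) → P = -9/2
  (4/3, 0) → P = -8

The minimum is at (4/3, 0). Substituting into each constraint, equality holds for (5) and (7); the remaining constraints have slack.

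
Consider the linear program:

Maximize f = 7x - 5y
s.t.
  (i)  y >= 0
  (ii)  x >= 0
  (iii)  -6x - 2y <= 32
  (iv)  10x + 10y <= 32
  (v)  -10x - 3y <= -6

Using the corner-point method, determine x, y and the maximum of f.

x = 16/5, y = 0, maximum f = 112/5

Vertices and f = 7x - 5y:
  (16/5, 0) → f = 112/5
  (3/5, 0) → f = 21/5
  (0, 16/5) → f = -16
  (0, 2) → f = -10

The binding constraints are y = 0 and 10x + 10y = 32.
Solving simultaneously gives x = 16/5, y = 0.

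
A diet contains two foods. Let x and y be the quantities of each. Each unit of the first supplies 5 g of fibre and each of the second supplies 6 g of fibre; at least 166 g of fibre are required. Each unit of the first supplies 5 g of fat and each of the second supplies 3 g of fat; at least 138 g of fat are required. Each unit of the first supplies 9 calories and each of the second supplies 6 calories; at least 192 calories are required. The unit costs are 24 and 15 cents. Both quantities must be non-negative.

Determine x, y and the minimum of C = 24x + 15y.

x = 22, y = 28/3, minimum C = 668

The feasible region is unbounded (it extends along (0, 1), (1, 0)), but C strictly increases along every unbounded feasible direction, so there is no improving ray and the minimum is attained at a vertex.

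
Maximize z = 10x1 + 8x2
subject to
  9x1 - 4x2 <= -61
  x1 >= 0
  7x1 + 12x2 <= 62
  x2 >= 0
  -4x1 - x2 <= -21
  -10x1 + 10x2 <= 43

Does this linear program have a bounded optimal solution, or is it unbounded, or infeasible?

The boundaries 7x1 + 12x2 = 62 and x2 = 0 meet at (62/7, 0), but that point violates 9x1 - 4x2 ≤ -61. Every candidate vertex is excluded by some other constraint, so the feasible region is empty.

infeasible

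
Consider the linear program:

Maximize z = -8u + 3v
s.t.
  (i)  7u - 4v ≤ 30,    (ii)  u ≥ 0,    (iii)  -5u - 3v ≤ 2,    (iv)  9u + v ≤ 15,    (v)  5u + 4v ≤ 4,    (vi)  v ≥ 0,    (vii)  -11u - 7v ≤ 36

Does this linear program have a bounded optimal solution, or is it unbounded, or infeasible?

bounded optimum

Corner points and z = -8u + 3v:
  (0, 1) → z = 3
  (0, 0) → z = 0
  (4/5, 0) → z = -32/5
The feasible region has finitely many vertices and no improving ray; the maximum is 3 at (0, 1).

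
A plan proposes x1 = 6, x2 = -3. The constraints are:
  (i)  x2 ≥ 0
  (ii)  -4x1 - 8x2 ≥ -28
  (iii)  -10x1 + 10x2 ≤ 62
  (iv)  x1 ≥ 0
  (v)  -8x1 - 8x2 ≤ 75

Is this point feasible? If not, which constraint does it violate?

Constraint (i): x2 = -3, which is not ≥ 0. All other constraints are satisfied.

not feasible — violates (i)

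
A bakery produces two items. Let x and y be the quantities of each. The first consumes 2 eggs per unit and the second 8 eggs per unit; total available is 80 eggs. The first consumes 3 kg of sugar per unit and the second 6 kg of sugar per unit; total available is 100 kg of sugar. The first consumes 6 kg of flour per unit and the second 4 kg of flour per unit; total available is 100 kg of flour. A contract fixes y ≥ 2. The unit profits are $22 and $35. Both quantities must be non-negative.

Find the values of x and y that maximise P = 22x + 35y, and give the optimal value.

Corner points and P = 22x + 35y:
  (0, 10) → P = 350
  (0, 2) → P = 70
  (12, 7) → P = 509
  (46/3, 2) → P = 1222/3

x = 12, y = 7, maximum P = 509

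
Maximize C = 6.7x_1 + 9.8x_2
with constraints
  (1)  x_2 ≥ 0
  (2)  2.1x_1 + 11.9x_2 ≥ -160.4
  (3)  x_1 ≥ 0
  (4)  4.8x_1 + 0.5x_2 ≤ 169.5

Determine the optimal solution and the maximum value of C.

Corner points and C = 6.7x_1 + 9.8x_2:
  (0, 0) → C = 0
  (565/16, 0) → C = 7571/32
  (0, 339) → C = 16611/5

x_1 = 0, x_2 = 339, maximum C = 3322.2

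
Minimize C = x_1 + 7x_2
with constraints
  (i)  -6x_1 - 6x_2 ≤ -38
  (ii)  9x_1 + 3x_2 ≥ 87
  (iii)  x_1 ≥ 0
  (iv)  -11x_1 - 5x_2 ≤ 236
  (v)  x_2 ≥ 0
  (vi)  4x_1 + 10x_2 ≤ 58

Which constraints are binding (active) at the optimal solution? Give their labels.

(ii) and (v)

Feasible corners and C = x_1 + 7x_2:
  (29/3, 0) → C = 29/3
  (116/13, 29/13) → C = 319/13
  (29/2, 0) → C = 29/2

The minimum is at (29/3, 0). Substituting into each constraint, equality holds for (ii) and (v); the remaining constraints have slack.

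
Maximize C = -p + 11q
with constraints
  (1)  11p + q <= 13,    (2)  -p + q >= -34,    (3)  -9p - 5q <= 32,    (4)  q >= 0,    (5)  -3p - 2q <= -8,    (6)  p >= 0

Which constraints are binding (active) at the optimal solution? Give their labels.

Vertices and C = -p + 11q:
  (18/19, 49/19) → C = 521/19
  (0, 13) → C = 143
  (0, 4) → C = 44

The maximum is at (0, 13). Substituting into each constraint, equality holds for (1) and (6); the remaining constraints have slack.

(1) and (6)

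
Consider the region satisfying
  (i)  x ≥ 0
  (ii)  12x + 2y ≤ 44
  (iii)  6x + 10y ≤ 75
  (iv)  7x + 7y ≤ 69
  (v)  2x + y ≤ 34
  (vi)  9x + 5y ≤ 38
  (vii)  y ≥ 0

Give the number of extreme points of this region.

The feasible vertices (each the meet of two boundaries and inside every other half-plane) are:
  (0, 15/2)
  (0, 0)
  (24/7, 10/7)
  (11/3, 0)
  (1/12, 149/20)

5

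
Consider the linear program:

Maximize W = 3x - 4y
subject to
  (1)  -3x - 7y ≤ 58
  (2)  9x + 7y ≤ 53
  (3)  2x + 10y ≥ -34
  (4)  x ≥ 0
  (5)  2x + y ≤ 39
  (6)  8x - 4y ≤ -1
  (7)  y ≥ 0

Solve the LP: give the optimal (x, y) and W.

At the optimal vertex, x = 0 and 8x - 4y = -1.
Solving simultaneously gives x = 0, y = 1/4.

x = 0, y = 1/4, maximum W = -1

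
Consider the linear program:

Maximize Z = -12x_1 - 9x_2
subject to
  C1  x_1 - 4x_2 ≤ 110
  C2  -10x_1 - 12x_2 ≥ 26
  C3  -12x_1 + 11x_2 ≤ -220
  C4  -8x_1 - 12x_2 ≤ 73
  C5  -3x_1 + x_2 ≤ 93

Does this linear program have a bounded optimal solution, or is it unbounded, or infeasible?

bounded optimum

Extreme points and Z = -12x_1 - 9x_2:
  (304/13, -563/26) → Z = -2229/26
  (257/11, -953/44) → Z = -3759/44
  (1177/127, -1256/127) → Z = -2820/127
  (1837/232, -659/58) → Z = 210/29
The feasible region has finitely many vertices and no improving ray; the maximum is 210/29 at (1837/232, -659/58).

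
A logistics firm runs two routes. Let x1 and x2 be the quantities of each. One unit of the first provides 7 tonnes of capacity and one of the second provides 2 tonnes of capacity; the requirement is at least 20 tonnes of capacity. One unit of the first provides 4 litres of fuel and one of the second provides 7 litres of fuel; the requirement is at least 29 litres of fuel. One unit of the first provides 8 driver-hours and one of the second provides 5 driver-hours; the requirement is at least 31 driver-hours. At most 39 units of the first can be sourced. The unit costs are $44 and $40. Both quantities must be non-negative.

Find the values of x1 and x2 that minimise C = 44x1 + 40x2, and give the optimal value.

x1 = 2, x2 = 3, minimum C = 208

Corner points and C = 44x1 + 40x2:
  (0, 10) → C = 400
  (29/4, 0) → C = 319
  (39, 0) → C = 1716
  (2, 3) → C = 208
The feasible region is unbounded (it extends along (0, 1)), but C strictly increases along every unbounded feasible direction, so there is no improving ray and the minimum is attained at a vertex.

At the optimal vertex, 7x1 + 2x2 = 20 and 4x1 + 7x2 = 29.
Solving simultaneously gives x1 = 2, x2 = 3.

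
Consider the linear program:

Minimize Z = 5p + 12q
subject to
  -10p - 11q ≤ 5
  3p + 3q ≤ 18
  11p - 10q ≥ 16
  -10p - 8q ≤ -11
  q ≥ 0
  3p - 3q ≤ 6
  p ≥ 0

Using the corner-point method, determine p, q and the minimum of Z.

Vertices and Z = 5p + 12q:
  (76/21, 50/21) → Z = 140/3
  (4, 2) → Z = 44
  (16/11, 0) → Z = 80/11
  (2, 0) → Z = 10

p = 16/11, q = 0, minimum Z = 80/11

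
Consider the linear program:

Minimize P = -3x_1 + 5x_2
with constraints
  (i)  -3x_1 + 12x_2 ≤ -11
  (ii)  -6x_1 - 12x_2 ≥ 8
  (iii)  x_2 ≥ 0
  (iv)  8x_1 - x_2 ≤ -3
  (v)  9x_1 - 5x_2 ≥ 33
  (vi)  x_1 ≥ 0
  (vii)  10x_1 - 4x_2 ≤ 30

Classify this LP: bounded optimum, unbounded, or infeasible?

infeasible

The boundaries x_1 = 0 and 10x_1 - 4x_2 = 30 meet at (0, -15/2), but that point violates x_2 ≥ 0. Every candidate vertex is excluded by some other constraint, so the feasible region is empty.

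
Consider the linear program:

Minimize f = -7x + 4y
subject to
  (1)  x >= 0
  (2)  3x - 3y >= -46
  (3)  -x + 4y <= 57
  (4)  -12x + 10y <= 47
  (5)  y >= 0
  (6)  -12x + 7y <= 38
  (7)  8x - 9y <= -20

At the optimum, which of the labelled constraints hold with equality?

Vertices and f = -7x + 4y:
  (0, 47/10) → f = 94/5
  (0, 20/9) → f = 80/9
  (191/19, 637/38) → f = -63/19
  (433/23, 436/23) → f = -1287/23

The minimum is at (433/23, 436/23). Substituting into each constraint, equality holds for (3) and (7); the remaining constraints have slack.

(3) and (7)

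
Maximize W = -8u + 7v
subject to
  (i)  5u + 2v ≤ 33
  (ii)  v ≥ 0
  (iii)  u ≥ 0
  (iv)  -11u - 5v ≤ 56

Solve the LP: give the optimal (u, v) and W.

Corner points and W = -8u + 7v:
  (33/5, 0) → W = -264/5
  (0, 33/2) → W = 231/2
  (0, 0) → W = 0

The optimum lies where 5u + 2v = 33 and u = 0.
Solving simultaneously gives u = 0, v = 33/2.

u = 0, v = 33/2, maximum W = 231/2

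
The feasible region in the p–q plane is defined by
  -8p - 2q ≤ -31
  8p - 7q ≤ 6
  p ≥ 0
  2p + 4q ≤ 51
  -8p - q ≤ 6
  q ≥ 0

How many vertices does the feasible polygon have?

Of the 15 pairwise boundary intersections, those satisfying every inequality are:
  (229/72, 25/9)
  (11/14, 173/14)
  (381/46, 198/23)

3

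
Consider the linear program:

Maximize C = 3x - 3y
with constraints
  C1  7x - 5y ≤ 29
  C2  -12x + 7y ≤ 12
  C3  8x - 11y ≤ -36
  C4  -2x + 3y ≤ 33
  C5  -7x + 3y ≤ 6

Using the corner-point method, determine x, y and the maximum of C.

At the optimal vertex, 7x - 5y = 29 and 8x - 11y = -36.
Solving simultaneously gives x = 499/37, y = 484/37.

x = 499/37, y = 484/37, maximum C = 45/37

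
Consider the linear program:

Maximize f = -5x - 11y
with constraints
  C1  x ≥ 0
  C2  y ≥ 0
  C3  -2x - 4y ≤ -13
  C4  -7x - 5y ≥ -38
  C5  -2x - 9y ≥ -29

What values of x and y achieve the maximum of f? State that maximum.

Feasible corners and f = -5x - 11y:
  (29/6, 5/6) → f = -100/3
  (1/10, 16/5) → f = -357/10
  (197/53, 127/53) → f = -2382/53

The optimum lies where -2x - 4y = -13 and -7x - 5y = -38.
Solving simultaneously gives x = 29/6, y = 5/6.

x = 29/6, y = 5/6, maximum f = -100/3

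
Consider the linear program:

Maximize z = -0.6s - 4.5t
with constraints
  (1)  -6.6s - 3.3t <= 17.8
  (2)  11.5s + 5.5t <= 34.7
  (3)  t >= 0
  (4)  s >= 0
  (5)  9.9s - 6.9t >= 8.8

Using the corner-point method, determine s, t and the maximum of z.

Feasible corners and z = -0.6s - 4.5t:
  (347/115, 0) → z = -1041/575
  (28783/13380, 24233/13380) → z = -421061/44600
  (8/9, 0) → z = -8/15

The binding constraints are t = 0 and 9.9s - 6.9t = 8.8.
Solving simultaneously gives s = 8/9, t = 0.

s = 8/9, t = 0, maximum z = -8/15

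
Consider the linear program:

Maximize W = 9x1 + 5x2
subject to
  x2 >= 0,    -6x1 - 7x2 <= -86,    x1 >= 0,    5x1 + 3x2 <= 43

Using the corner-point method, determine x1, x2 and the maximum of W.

x1 = 43/17, x2 = 172/17, maximum W = 1247/17

Feasible corners and W = 9x1 + 5x2:
  (0, 86/7) → W = 430/7
  (43/17, 172/17) → W = 1247/17
  (0, 43/3) → W = 215/3

At the optimal vertex, -6x1 - 7x2 = -86 and 5x1 + 3x2 = 43.
Solving simultaneously gives x1 = 43/17, x2 = 172/17.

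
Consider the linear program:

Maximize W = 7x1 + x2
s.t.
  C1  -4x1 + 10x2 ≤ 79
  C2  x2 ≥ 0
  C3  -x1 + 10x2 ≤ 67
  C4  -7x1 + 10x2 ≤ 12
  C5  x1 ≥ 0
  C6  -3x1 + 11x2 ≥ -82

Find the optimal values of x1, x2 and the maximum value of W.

x1 = 1557/19, x2 = 283/19, maximum W = 11182/19

Feasible corners and W = 7x1 + x2:
  (0, 0) → W = 0
  (82/3, 0) → W = 574/3
  (55/6, 457/60) → W = 4307/60
  (1557/19, 283/19) → W = 11182/19
  (0, 6/5) → W = 6/5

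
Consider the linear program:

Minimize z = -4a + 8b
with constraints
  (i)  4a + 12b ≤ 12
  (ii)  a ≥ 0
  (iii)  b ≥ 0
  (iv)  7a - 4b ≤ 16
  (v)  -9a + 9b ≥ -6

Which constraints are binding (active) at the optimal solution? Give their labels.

(iii) and (v)

Feasible corners and z = -4a + 8b:
  (0, 1) → z = 8
  (5/4, 7/12) → z = -1/3
  (0, 0) → z = 0
  (2/3, 0) → z = -8/3

The minimum is at (2/3, 0). Substituting into each constraint, equality holds for (iii) and (v); the remaining constraints have slack.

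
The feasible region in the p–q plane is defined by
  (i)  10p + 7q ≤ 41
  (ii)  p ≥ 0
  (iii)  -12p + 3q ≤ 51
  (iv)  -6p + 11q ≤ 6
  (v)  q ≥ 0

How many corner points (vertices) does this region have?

4

The feasible vertices (each the meet of two boundaries and inside every other half-plane) are:
  (409/152, 153/76)
  (41/10, 0)
  (0, 6/11)
  (0, 0)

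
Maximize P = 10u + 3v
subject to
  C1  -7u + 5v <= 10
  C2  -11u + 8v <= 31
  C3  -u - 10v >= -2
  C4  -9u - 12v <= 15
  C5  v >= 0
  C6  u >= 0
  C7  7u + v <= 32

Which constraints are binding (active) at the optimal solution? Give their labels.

Extreme points and P = 10u + 3v:
  (2, 0) → P = 20
  (0, 1/5) → P = 3/5
  (0, 0) → P = 0

The maximum is at (2, 0). Substituting into each constraint, equality holds for C3 and C5; the remaining constraints have slack.

C3 and C5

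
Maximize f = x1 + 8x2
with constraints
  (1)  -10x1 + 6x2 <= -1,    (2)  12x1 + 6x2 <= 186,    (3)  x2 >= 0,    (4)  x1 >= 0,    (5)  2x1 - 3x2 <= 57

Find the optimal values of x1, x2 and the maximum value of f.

Extreme points and f = x1 + 8x2:
  (17/2, 14) → f = 241/2
  (1/10, 0) → f = 1/10
  (31/2, 0) → f = 31/2

The optimum lies where -10x1 + 6x2 = -1 and 12x1 + 6x2 = 186.
Solving simultaneously gives x1 = 17/2, x2 = 14.

x1 = 17/2, x2 = 14, maximum f = 241/2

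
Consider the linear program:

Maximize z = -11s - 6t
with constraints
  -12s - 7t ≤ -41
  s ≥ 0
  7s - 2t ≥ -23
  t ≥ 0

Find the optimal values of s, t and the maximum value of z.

s = 0, t = 41/7, maximum z = -246/7

Vertices and z = -11s - 6t:
  (0, 41/7) → z = -246/7
  (41/12, 0) → z = -451/12
  (0, 23/2) → z = -69
The feasible region is unbounded (it extends along (2, 7), (1, 0)), but z strictly decreases along every unbounded feasible direction, so there is no improving ray and the maximum is attained at a vertex.

At the optimal vertex, -12s - 7t = -41 and s = 0.
Solving simultaneously gives s = 0, t = 41/7.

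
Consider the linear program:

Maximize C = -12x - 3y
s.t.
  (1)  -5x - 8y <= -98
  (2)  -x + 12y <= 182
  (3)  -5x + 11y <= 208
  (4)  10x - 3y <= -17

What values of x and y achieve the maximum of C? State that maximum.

Feasible corners and C = -12x - 3y:
  (-70/17, 252/17) → C = 84/17
  (158/95, 213/19) → C = -5091/95
  (38/13, 601/39) → C = -1057/13

x = -70/17, y = 252/17, maximum C = 84/17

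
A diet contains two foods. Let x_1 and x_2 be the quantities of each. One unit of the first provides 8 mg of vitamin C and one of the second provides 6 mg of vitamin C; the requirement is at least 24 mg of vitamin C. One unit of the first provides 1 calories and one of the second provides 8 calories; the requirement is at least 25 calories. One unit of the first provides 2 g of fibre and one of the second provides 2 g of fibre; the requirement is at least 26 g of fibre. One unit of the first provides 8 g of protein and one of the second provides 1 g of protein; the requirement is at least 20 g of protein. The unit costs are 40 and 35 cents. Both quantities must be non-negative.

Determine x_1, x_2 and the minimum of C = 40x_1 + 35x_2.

The feasible region is unbounded (it extends along (0, 1), (1, 0)), but C strictly increases along every unbounded feasible direction, so there is no improving ray and the minimum is attained at a vertex.

The optimum lies where 2x_1 + 2x_2 = 26 and 8x_1 + x_2 = 20.
Solving simultaneously gives x_1 = 1, x_2 = 12.

x_1 = 1, x_2 = 12, minimum C = 460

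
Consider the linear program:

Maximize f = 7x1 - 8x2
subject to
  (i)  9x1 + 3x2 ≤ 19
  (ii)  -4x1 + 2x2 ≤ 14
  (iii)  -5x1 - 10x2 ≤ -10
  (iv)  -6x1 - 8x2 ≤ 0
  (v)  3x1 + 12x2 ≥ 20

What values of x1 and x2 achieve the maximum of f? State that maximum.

Feasible corners and f = 7x1 - 8x2:
  (-2/15, 101/15) → f = -274/5
  (56/33, 41/33) → f = 64/33
  (-64/27, 61/27) → f = -104/3

The binding constraints are 9x1 + 3x2 = 19 and 3x1 + 12x2 = 20.
Solving simultaneously gives x1 = 56/33, x2 = 41/33.

x1 = 56/33, x2 = 41/33, maximum f = 64/33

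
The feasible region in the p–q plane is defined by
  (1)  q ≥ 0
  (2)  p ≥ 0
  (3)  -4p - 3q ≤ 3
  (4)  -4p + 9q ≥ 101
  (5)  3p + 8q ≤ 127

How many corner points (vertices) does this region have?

Of the 10 pairwise boundary intersections, those satisfying every inequality are:
  (0, 101/9)
  (0, 127/8)
  (335/59, 811/59)

3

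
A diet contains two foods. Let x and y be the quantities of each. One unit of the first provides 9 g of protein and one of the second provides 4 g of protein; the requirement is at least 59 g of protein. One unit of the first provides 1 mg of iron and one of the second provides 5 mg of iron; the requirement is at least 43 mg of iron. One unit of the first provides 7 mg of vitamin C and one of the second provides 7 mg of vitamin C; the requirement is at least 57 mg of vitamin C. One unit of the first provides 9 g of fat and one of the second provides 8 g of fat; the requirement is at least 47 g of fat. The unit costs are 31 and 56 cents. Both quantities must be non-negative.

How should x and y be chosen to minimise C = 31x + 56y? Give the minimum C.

The feasible region is unbounded (it extends along (0, 1), (1, 0)), but C strictly increases along every unbounded feasible direction, so there is no improving ray and the minimum is attained at a vertex.

The optimum lies where 9x + 4y = 59 and x + 5y = 43.
Solving simultaneously gives x = 3, y = 8.

x = 3, y = 8, minimum C = 541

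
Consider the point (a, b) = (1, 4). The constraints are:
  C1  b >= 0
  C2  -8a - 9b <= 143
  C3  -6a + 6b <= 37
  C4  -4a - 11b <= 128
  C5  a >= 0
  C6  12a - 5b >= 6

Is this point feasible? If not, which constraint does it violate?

not feasible — violates C6

Constraint C6: 12a - 5b = -8, which is not ≥ 6. All other constraints are satisfied.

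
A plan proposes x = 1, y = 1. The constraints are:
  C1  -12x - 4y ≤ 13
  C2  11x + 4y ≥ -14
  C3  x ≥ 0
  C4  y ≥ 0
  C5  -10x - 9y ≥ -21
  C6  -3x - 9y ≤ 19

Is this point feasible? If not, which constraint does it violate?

C1: -16 ≤ 13 ✓
C2: 15 ≥ -14 ✓
C3: 1 ≥ 0 ✓
C4: 1 ≥ 0 ✓
C5: -19 ≥ -21 ✓
C6: -12 ≤ 19 ✓

feasible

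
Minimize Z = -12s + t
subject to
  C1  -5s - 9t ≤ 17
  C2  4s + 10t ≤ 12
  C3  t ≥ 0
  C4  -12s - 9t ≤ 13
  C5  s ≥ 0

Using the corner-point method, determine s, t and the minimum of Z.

Vertices and Z = -12s + t:
  (3, 0) → Z = -36
  (0, 6/5) → Z = 6/5
  (0, 0) → Z = 0

s = 3, t = 0, minimum Z = -36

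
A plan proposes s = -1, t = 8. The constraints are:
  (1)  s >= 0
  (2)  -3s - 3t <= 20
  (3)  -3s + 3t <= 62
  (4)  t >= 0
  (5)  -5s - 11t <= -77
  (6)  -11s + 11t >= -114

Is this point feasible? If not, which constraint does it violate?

not feasible — violates (1)

Constraint (1): s = -1, which is not ≥ 0. All other constraints are satisfied.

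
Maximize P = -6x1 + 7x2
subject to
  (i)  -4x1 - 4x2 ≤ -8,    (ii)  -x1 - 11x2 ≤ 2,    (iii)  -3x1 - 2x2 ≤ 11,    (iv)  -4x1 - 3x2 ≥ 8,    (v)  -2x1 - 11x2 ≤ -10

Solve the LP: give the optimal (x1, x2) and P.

Extreme points and P = -6x1 + 7x2:
  (-15, 17) → P = 209
  (-14, 16) → P = 196
  (-17, 20) → P = 242

The optimum lies where -3x1 - 2x2 = 11 and -4x1 - 3x2 = 8.
Solving simultaneously gives x1 = -17, x2 = 20.

x1 = -17, x2 = 20, maximum P = 242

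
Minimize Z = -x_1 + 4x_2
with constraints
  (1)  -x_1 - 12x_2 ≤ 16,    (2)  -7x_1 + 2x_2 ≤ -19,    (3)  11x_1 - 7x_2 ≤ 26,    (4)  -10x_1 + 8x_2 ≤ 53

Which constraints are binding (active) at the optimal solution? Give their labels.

Extreme points and Z = -x_1 + 4x_2:
  (3, 1) → Z = 1
  (43/6, 187/12) → Z = 331/6
  (193/6, 281/6) → Z = 931/6

The minimum is at (3, 1). Substituting into each constraint, equality holds for (2) and (3); the remaining constraints have slack.

(2) and (3)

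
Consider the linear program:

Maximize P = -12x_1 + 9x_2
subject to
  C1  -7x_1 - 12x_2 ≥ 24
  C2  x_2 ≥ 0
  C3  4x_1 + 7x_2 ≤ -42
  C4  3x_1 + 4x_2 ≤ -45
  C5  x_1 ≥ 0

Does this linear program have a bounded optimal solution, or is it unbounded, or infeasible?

The boundaries x_2 = 0 and 3x_1 + 4x_2 = -45 meet at (-15, 0), but that point violates x_1 ≥ 0. Every candidate vertex is excluded by some other constraint, so the feasible region is empty.

infeasible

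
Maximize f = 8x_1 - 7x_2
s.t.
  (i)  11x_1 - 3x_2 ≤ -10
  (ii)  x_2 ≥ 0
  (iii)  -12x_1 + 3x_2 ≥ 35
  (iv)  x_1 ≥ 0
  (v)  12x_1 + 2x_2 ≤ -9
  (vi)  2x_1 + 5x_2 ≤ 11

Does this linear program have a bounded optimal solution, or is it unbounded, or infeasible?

The boundaries x_2 = 0 and -12x_1 + 3x_2 = 35 meet at (-35/12, 0), but that point violates x_1 ≥ 0. Every candidate vertex is excluded by some other constraint, so the feasible region is empty.

infeasible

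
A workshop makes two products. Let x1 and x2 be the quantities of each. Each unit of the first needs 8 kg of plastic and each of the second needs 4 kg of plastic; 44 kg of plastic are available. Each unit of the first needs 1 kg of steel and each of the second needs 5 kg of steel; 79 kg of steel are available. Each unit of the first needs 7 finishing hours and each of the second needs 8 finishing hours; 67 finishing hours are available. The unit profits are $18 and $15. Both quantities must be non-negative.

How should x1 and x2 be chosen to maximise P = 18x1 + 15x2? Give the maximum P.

Extreme points and P = 18x1 + 15x2:
  (0, 0) → P = 0
  (0, 67/8) → P = 1005/8
  (11/2, 0) → P = 99
  (7/3, 19/3) → P = 137

x1 = 7/3, x2 = 19/3, maximum P = 137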